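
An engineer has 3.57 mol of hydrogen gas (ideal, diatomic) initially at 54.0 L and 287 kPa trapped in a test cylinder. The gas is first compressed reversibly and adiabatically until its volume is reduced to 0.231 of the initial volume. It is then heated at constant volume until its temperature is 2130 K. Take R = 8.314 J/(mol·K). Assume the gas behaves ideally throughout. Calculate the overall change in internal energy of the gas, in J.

T₁ = P₁V₁/(nR) = 287×54.0/(3.57×8.314) = 522 K.
Step 1 — Adiabatic: TV^(γ−1) = const ⇒ T₂ = 522×(4.33)^0.400 = 938 K; PV^γ = const ⇒ P₂ = 2230 kPa.
ΔU = nCvΔT = 3.57×20.8×(938−522) = 30900 J.
Q = 0 for an adiabatic process, so W = −ΔU = -30900 J.
State after step 1: P = 2230 kPa, V = 12.5 L, T = 938 K.
Step 2 — Isochoric: V stays 12.5 L; P/T = const ⇒ T₂ = 2130 K, P₂ = 5070 kPa.
W = 0 (no volume change).
ΔU = nCvΔT = 3.57×20.8×(2130−938) = 88400 J.
Q = ΔU = 88400 J.
Net over both steps: W = -30900 J, Q = 88400 J, ΔU = 119000 J.

119000 J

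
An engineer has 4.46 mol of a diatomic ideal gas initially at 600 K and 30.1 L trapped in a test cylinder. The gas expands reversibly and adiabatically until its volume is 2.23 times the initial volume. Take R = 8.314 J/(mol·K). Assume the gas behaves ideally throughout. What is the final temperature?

435 K

P₁ = nRT₁/V₁ = 4.46×8.314×600/30.1 = 739 kPa.
Adiabatic: TV^(γ−1) = const ⇒ T₂ = 600×(0.448)^0.400 = 435 K; PV^γ = const ⇒ P₂ = 240 kPa.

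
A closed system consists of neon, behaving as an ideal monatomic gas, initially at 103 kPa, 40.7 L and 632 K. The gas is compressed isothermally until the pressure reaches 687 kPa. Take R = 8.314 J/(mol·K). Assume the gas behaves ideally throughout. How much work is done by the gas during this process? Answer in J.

-7950 J

n = P₁V₁/(RT₁) = 103×40.7/(8.314×632) = 0.798 mol.
Isothermal: T stays 632 K; PV = const ⇒ V₂ = 6.10 L, P₂ = 687 kPa.
W = nRT ln(V₂/V₁) = 0.798×8.314×632×ln(0.150) = -7950 J.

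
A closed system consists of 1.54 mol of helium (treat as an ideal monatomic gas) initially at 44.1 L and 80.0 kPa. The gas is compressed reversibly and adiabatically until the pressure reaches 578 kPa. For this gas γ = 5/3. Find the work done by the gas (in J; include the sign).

-6380 J

T₁ = P₁V₁/(nR) = 80.0×44.1/(1.54×8.314) = 276 K.
Adiabatic: T₂/T₁ = (P₂/P₁)^((γ−1)/γ) ⇒ T₂ = 276×(7.22)^0.400 = 608 K; V₂ = 13.5 L.
ΔU = nCvΔT = 1.54×12.5×(608−276) = 6380 J.
Q = 0 for an adiabatic process, so W = −ΔU = -6380 J.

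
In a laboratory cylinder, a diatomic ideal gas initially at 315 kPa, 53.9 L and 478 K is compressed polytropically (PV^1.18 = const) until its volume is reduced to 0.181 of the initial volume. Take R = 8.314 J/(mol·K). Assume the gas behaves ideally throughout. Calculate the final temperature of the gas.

Polytropic n=1.18: T₂ = T₁(V₁/V₂)^(n−1) = 478×(5.52)^0.18 = 650 K; P₂ = P₁(V₁/V₂)^n = 2370 kPa.

650 K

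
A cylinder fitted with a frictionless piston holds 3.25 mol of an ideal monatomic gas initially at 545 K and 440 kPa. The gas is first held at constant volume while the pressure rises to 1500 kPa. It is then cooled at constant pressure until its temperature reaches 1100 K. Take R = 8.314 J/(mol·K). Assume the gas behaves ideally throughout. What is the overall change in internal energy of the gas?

22500 J

V₁ = nRT₁/P₁ = 3.25×8.314×545/440 = 33.5 L.
Step 1 — Isochoric: V stays 33.5 L; P/T = const ⇒ T₂ = 1860 K, P₂ = 1500 kPa.
W = 0 (no volume change).
ΔU = nCvΔT = 3.25×12.5×(1860−545) = 53200 J.
Q = ΔU = 53200 J.
State after step 1: P = 1500 kPa, V = 33.5 L, T = 1860 K.
Step 2 — Isobaric: P stays 1500 kPa; V/T = const ⇒ T₂ = 1100 K, V₂ = 19.8 L.
W = PΔV = 1500×(19.8−33.5) kPa·L = -20500 J.
ΔU = nCvΔT = 3.25×12.5×(1100−1860) = -30700 J.
Q = ΔU + W = nCpΔT = -51200 J.
Net over both steps: W = -20500 J, Q = 2010 J, ΔU = 22500 J.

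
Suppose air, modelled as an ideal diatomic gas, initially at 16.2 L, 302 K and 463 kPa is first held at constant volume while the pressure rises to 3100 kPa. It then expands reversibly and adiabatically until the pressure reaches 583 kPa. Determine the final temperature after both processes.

n = P₁V₁/(RT₁) = 463×16.2/(8.314×302) = 2.99 mol.
Step 1 — Isochoric: V stays 16.2 L; P/T = const ⇒ T₂ = 2020 K, P₂ = 3100 kPa.
W = 0 (no volume change).
ΔU = nCvΔT = 2.99×20.8×(2020−302) = 107000 J.
Q = ΔU = 107000 J.
State after step 1: P = 3100 kPa, V = 16.2 L, T = 2020 K.
Step 2 — Adiabatic: T₂/T₁ = (P₂/P₁)^((γ−1)/γ) ⇒ T₂ = 2020×(0.188)^0.286 = 1250 K; V₂ = 53.4 L.
ΔU = nCvΔT = 2.99×20.8×(1250−2020) = -47700 J.
Q = 0 for an adiabatic process, so W = −ΔU = 47700 J.
Net over both steps: W = 47700 J, Q = 107000 J, ΔU = 59100 J.

1250 K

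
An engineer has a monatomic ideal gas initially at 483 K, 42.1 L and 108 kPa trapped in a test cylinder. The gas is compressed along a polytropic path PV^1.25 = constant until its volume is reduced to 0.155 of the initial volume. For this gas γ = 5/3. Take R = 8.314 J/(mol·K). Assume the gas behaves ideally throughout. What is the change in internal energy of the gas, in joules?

n = P₁V₁/(RT₁) = 108×42.1/(8.314×483) = 1.13 mol.
Polytropic n=1.25: T₂ = T₁(V₁/V₂)^(n−1) = 483×(6.45)^0.25 = 770 K; P₂ = P₁(V₁/V₂)^n = 1110 kPa.
For an ideal gas ΔU = nCvΔT with Cv = (3/2)R = 12.5 J/(mol·K).
ΔU = 1.13×12.5×(770−483) = 4050 J.

4050 J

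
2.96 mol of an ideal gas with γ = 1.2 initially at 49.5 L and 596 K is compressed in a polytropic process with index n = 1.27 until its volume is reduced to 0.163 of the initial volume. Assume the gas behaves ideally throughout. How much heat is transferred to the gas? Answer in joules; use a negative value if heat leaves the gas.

P₁ = nRT₁/V₁ = 2.96×8.314×596/49.5 = 296 kPa.
Polytropic n=1.27: T₂ = T₁(V₁/V₂)^(n−1) = 596×(6.13)^0.27 = 973 K; P₂ = P₁(V₁/V₂)^n = 2970 kPa.
W = (P₁V₁−P₂V₂)/(n−1) = (296×49.5−2970×8.07)/0.27 = -34300 J.
ΔU = nCvΔT = 2.96×41.6×(973−596) = 46300 J.
Q = ΔU + W = 12000 J.

12000 J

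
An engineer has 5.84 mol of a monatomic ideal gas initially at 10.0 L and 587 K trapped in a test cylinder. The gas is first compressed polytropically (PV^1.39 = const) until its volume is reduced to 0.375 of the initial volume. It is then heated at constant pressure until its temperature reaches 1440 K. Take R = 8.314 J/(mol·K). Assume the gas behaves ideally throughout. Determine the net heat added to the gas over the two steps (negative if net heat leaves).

P₁ = nRT₁/V₁ = 5.84×8.314×587/10.0 = 2850 kPa.
Step 1 — Polytropic n=1.39: T₂ = T₁(V₁/V₂)^(n−1) = 587×(2.67)^0.39 = 861 K; P₂ = P₁(V₁/V₂)^n = 11100 kPa.
W = (P₁V₁−P₂V₂)/(n−1) = (2850×10.0−11100×3.75)/0.39 = -34100 J.
ΔU = nCvΔT = 5.84×12.5×(861−587) = 19900 J.
Q = ΔU + W = -14100 J.
State after step 1: P = 11100 kPa, V = 3.75 L, T = 861 K.
Step 2 — Isobaric: P stays 11100 kPa; V/T = const ⇒ T₂ = 1440 K, V₂ = 6.28 L.
W = PΔV = 11100×(6.28−3.75) kPa·L = 28100 J.
ΔU = nCvΔT = 5.84×12.5×(1440−861) = 42200 J.
Q = ΔU + W = nCpΔT = 70300 J.
Net over both steps: W = -5920 J, Q = 56200 J, ΔU = 62100 J.

56200 J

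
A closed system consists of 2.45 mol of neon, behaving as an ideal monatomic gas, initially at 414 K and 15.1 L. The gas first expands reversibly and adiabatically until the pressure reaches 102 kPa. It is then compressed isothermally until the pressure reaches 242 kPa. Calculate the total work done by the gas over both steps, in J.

2550 J

P₁ = nRT₁/V₁ = 2.45×8.314×414/15.1 = 558 kPa.
Step 1 — Adiabatic: T₂/T₁ = (P₂/P₁)^((γ−1)/γ) ⇒ T₂ = 414×(0.183)^0.400 = 210 K; V₂ = 41.9 L.
ΔU = nCvΔT = 2.45×12.5×(210−414) = -6240 J.
Q = 0 for an adiabatic process, so W = −ΔU = 6240 J.
State after step 1: P = 102 kPa, V = 41.9 L, T = 210 K.
Step 2 — Isothermal: T stays 210 K; PV = const ⇒ V₂ = 17.7 L, P₂ = 242 kPa.
ΔU = 0 (ideal gas, T constant).
W = nRT ln(V₂/V₁) = 2.45×8.314×210×ln(0.421) = -3690 J.
Q = ΔU + W = -3690 J.
Net over both steps: W = 2550 J, Q = -3690 J, ΔU = -6240 J.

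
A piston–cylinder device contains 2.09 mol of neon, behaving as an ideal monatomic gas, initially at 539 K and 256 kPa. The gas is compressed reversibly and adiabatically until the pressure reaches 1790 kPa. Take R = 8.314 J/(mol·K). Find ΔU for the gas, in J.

16500 J

V₁ = nRT₁/P₁ = 2.09×8.314×539/256 = 36.6 L.
Adiabatic: T₂/T₁ = (P₂/P₁)^((γ−1)/γ) ⇒ T₂ = 539×(6.99)^0.400 = 1170 K; V₂ = 11.4 L.
For an ideal gas ΔU = nCvΔT with Cv = (3/2)R = 12.5 J/(mol·K).
ΔU = 2.09×12.5×(1170−539) = 16500 J.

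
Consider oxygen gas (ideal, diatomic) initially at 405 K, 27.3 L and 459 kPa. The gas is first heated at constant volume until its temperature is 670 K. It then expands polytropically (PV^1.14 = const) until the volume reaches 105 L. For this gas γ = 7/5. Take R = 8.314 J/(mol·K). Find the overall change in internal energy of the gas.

11600 J

n = P₁V₁/(RT₁) = 459×27.3/(8.314×405) = 3.72 mol.
Step 1 — Isochoric: V stays 27.3 L; P/T = const ⇒ T₂ = 670 K, P₂ = 759 kPa.
W = 0 (no volume change).
ΔU = nCvΔT = 3.72×20.8×(670−405) = 20500 J.
Q = ΔU = 20500 J.
State after step 1: P = 759 kPa, V = 27.3 L, T = 670 K.
Step 2 — Polytropic n=1.14: T₂ = T₁(V₁/V₂)^(n−1) = 670×(0.260)^0.14 = 555 K; P₂ = P₁(V₁/V₂)^n = 163 kPa.
W = (P₁V₁−P₂V₂)/(n−1) = (759×27.3−163×105)/0.14 = 25400 J.
ΔU = nCvΔT = 3.72×20.8×(555−670) = -8910 J.
Q = ΔU + W = 16500 J.
Net over both steps: W = 25400 J, Q = 37000 J, ΔU = 11600 J.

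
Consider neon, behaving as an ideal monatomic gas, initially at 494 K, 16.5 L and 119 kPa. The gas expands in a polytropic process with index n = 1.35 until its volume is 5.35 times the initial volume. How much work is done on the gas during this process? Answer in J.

-2490 J

n = P₁V₁/(RT₁) = 119×16.5/(8.314×494) = 0.478 mol.
Polytropic n=1.35: T₂ = T₁(V₁/V₂)^(n−1) = 494×(0.187)^0.35 = 275 K; P₂ = P₁(V₁/V₂)^n = 12.4 kPa.
W = (P₁V₁−P₂V₂)/(n−1) = (119×16.5−12.4×88.3)/0.35 = 2490 J.
Work done on the gas = −W_by = -2490 J.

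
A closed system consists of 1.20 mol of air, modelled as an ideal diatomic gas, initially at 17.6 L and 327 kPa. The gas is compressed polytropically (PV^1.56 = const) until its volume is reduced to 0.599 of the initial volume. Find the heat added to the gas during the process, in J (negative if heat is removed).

T₁ = P₁V₁/(nR) = 327×17.6/(1.20×8.314) = 577 K.
Polytropic n=1.56: T₂ = T₁(V₁/V₂)^(n−1) = 577×(1.67)^0.56 = 769 K; P₂ = P₁(V₁/V₂)^n = 727 kPa.
W = (P₁V₁−P₂V₂)/(n−1) = (327×17.6−727×10.5)/0.56 = -3420 J.
ΔU = nCvΔT = 1.20×20.8×(769−577) = 4780 J.
Q = ΔU + W = 1370 J.

1370 J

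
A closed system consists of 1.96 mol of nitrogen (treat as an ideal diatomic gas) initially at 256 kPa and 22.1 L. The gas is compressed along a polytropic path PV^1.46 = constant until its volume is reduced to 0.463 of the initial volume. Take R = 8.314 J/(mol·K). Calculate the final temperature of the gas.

T₁ = P₁V₁/(nR) = 256×22.1/(1.96×8.314) = 347 K.
Polytropic n=1.46: T₂ = T₁(V₁/V₂)^(n−1) = 347×(2.16)^0.46 = 495 K; P₂ = P₁(V₁/V₂)^n = 788 kPa.

495 K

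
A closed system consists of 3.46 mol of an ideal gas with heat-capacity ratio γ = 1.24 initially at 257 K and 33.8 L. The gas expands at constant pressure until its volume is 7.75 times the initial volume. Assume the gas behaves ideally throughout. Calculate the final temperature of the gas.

1990 K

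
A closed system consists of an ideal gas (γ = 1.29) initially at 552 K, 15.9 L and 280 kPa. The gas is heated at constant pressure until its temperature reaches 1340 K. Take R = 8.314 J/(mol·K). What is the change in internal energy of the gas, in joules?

21900 J

n = P₁V₁/(RT₁) = 280×15.9/(8.314×552) = 0.970 mol.
Isobaric: P stays 280 kPa; V/T = const ⇒ T₂ = 1340 K, V₂ = 38.6 L.
For an ideal gas ΔU = nCvΔT with Cv = R/(γ−1) = 28.7 J/(mol·K).
ΔU = 0.970×28.7×(1340−552) = 21900 J.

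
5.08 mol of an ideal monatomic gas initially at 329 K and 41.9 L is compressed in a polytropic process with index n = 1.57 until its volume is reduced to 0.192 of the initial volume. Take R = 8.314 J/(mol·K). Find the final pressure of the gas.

P₁ = nRT₁/V₁ = 5.08×8.314×329/41.9 = 332 kPa.
Polytropic n=1.57: T₂ = T₁(V₁/V₂)^(n−1) = 329×(5.21)^0.57 = 843 K; P₂ = P₁(V₁/V₂)^n = 4420 kPa.

4420 kPa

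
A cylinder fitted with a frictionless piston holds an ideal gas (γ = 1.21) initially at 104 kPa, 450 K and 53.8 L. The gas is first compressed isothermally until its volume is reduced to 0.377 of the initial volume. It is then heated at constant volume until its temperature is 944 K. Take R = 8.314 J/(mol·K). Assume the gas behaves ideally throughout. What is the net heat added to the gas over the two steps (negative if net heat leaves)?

n = P₁V₁/(RT₁) = 104×53.8/(8.314×450) = 1.50 mol.
Step 1 — Isothermal: T stays 450 K; PV = const ⇒ V₂ = 20.3 L, P₂ = 276 kPa.
ΔU = 0 (ideal gas, T constant).
W = nRT ln(V₂/V₁) = 1.50×8.314×450×ln(0.377) = -5460 J.
Q = ΔU + W = -5460 J.
State after step 1: P = 276 kPa, V = 20.3 L, T = 450 K.
Step 2 — Isochoric: V stays 20.3 L; P/T = const ⇒ T₂ = 944 K, P₂ = 579 kPa.
W = 0 (no volume change).
ΔU = nCvΔT = 1.50×39.6×(944−450) = 29200 J.
Q = ΔU = 29200 J.
Net over both steps: W = -5460 J, Q = 23800 J, ΔU = 29200 J.

23800 J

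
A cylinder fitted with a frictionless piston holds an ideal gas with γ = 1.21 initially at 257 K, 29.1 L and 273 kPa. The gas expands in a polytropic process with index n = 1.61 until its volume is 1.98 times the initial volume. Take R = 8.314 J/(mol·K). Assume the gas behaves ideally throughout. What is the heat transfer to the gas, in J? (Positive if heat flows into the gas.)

n = P₁V₁/(RT₁) = 273×29.1/(8.314×257) = 3.72 mol.
Polytropic n=1.61: T₂ = T₁(V₁/V₂)^(n−1) = 257×(0.505)^0.61 = 169 K; P₂ = P₁(V₁/V₂)^n = 90.9 kPa.
W = (P₁V₁−P₂V₂)/(n−1) = (273×29.1−90.9×57.6)/0.61 = 4440 J.
ΔU = nCvΔT = 3.72×39.6×(169−257) = -12900 J.
Q = ΔU + W = -8450 J.

-8450 J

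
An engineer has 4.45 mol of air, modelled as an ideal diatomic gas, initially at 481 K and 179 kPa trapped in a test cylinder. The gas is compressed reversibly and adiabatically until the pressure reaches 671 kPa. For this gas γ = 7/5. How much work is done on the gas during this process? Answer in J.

20400 J

V₁ = nRT₁/P₁ = 4.45×8.314×481/179 = 99.4 L.
Adiabatic: T₂/T₁ = (P₂/P₁)^((γ−1)/γ) ⇒ T₂ = 481×(3.75)^0.286 = 702 K; V₂ = 38.7 L.
ΔU = nCvΔT = 4.45×20.8×(702−481) = 20400 J.
Q = 0 for an adiabatic process, so W = −ΔU = -20400 J.
Work done on the gas = −W_by = 20400 J.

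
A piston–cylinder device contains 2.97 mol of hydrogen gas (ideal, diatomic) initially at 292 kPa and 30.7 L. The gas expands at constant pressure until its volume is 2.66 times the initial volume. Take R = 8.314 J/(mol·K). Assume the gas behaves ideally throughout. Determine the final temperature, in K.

966 K

T₁ = P₁V₁/(nR) = 292×30.7/(2.97×8.314) = 363 K.
Isobaric: P stays 292 kPa; V/T = const ⇒ T₂ = 966 K, V₂ = 81.7 L.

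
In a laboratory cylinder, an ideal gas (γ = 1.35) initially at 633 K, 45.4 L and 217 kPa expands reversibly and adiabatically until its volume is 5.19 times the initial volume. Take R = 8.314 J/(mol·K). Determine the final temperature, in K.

Adiabatic: TV^(γ−1) = const ⇒ T₂ = 633×(0.193)^0.350 = 356 K; PV^γ = const ⇒ P₂ = 23.5 kPa.

356 K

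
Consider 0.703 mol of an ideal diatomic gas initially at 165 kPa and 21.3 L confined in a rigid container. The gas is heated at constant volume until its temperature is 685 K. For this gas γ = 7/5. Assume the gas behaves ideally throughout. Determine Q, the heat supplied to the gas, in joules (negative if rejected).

T₁ = P₁V₁/(nR) = 165×21.3/(0.703×8.314) = 601 K.
Isochoric: V stays 21.3 L; P/T = const ⇒ T₂ = 685 K, P₂ = 188 kPa.
W = 0 (no volume change).
ΔU = nCvΔT = 0.703×20.8×(685−601) = 1220 J.
Q = ΔU = 1220 J.

1220 J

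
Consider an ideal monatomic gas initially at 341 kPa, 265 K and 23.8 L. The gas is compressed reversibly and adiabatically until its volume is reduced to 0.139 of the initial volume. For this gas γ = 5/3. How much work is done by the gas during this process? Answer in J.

-33200 J

n = P₁V₁/(RT₁) = 341×23.8/(8.314×265) = 3.68 mol.
Adiabatic: TV^(γ−1) = const ⇒ T₂ = 265×(7.19)^0.667 = 988 K; PV^γ = const ⇒ P₂ = 9140 kPa.
ΔU = nCvΔT = 3.68×12.5×(988−265) = 33200 J.
Q = 0 for an adiabatic process, so W = −ΔU = -33200 J.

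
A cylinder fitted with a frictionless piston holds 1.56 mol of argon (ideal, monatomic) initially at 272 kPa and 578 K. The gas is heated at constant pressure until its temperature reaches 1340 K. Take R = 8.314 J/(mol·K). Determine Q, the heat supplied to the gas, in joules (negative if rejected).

24700 J

V₁ = nRT₁/P₁ = 1.56×8.314×578/272 = 27.6 L.
Isobaric: P stays 272 kPa; V/T = const ⇒ T₂ = 1340 K, V₂ = 63.9 L.
W = PΔV = 272×(63.9−27.6) kPa·L = 9880 J.
ΔU = nCvΔT = 1.56×12.5×(1340−578) = 14800 J.
Q = ΔU + W = nCpΔT = 24700 J.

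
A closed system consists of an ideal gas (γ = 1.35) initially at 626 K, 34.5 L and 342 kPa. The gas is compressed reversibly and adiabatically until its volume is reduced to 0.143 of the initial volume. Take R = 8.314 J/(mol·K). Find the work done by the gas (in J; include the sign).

n = P₁V₁/(RT₁) = 342×34.5/(8.314×626) = 2.27 mol.
Adiabatic: TV^(γ−1) = const ⇒ T₂ = 626×(6.99)^0.350 = 1240 K; PV^γ = const ⇒ P₂ = 4720 kPa.
ΔU = nCvΔT = 2.27×23.8×(1240−626) = 32900 J.
Q = 0 for an adiabatic process, so W = −ΔU = -32900 J.

-32900 J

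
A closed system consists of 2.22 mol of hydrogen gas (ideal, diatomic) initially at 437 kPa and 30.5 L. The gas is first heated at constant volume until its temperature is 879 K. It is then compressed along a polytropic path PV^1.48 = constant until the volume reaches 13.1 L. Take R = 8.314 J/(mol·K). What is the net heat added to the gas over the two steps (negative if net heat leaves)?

T₁ = P₁V₁/(nR) = 437×30.5/(2.22×8.314) = 722 K.
Step 1 — Isochoric: V stays 30.5 L; P/T = const ⇒ T₂ = 879 K, P₂ = 532 kPa.
W = 0 (no volume change).
ΔU = nCvΔT = 2.22×20.8×(879−722) = 7240 J.
Q = ΔU = 7240 J.
State after step 1: P = 532 kPa, V = 30.5 L, T = 879 K.
Step 2 — Polytropic n=1.48: T₂ = T₁(V₁/V₂)^(n−1) = 879×(2.33)^0.48 = 1320 K; P₂ = P₁(V₁/V₂)^n = 1860 kPa.
W = (P₁V₁−P₂V₂)/(n−1) = (532×30.5−1860×13.1)/0.48 = -16900 J.
ΔU = nCvΔT = 2.22×20.8×(1320−879) = 20300 J.
Q = ΔU + W = 3380 J.
Net over both steps: W = -16900 J, Q = 10600 J, ΔU = 27500 J.

10600 J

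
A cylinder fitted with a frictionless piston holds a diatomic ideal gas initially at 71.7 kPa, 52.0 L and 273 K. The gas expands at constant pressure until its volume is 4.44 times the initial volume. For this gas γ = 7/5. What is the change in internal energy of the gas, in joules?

32100 J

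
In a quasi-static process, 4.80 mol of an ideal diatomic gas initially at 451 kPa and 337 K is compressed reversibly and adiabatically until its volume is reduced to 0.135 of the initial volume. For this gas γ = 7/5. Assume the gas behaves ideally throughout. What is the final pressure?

7440 kPa

V₁ = nRT₁/P₁ = 4.80×8.314×337/451 = 29.8 L.
Adiabatic: TV^(γ−1) = const ⇒ T₂ = 337×(7.41)^0.400 = 751 K; PV^γ = const ⇒ P₂ = 7440 kPa.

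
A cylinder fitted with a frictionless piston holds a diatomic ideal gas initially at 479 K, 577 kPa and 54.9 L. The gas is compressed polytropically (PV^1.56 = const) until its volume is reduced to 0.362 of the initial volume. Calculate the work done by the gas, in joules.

-43400 J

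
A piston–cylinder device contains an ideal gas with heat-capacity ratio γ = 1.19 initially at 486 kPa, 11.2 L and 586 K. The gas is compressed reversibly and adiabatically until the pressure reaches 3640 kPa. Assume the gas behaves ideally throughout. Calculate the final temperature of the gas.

808 K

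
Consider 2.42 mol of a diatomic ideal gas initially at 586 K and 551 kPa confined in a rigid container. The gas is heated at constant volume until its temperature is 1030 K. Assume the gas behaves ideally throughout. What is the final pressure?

968 kPa

V₁ = nRT₁/P₁ = 2.42×8.314×586/551 = 21.4 L.
Isochoric: V stays 21.4 L; P/T = const ⇒ T₂ = 1030 K, P₂ = 968 kPa.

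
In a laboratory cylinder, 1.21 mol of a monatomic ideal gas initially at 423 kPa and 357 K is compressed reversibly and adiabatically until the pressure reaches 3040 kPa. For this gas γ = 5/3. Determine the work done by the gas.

-6470 J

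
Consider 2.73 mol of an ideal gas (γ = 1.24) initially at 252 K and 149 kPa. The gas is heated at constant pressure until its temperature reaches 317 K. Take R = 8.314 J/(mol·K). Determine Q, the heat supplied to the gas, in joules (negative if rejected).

V₁ = nRT₁/P₁ = 2.73×8.314×252/149 = 38.4 L.
Isobaric: P stays 149 kPa; V/T = const ⇒ T₂ = 317 K, V₂ = 48.3 L.
W = PΔV = 149×(48.3−38.4) kPa·L = 1480 J.
ΔU = nCvΔT = 2.73×34.6×(317−252) = 6150 J.
Q = ΔU + W = nCpΔT = 7620 J.

7620 J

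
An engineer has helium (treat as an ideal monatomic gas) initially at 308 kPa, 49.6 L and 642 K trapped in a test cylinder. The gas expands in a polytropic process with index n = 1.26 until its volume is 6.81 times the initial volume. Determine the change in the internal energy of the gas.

-9000 J

n = P₁V₁/(RT₁) = 308×49.6/(8.314×642) = 2.86 mol.
Polytropic n=1.26: T₂ = T₁(V₁/V₂)^(n−1) = 642×(0.147)^0.26 = 390 K; P₂ = P₁(V₁/V₂)^n = 27.5 kPa.
For an ideal gas ΔU = nCvΔT with Cv = (3/2)R = 12.5 J/(mol·K).
ΔU = 2.86×12.5×(390−642) = -9000 J.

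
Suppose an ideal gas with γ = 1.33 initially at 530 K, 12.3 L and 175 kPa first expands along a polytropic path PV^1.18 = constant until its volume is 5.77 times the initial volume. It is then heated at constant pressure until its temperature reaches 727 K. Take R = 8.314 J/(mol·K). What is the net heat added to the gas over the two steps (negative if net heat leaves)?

7040 J

n = P₁V₁/(RT₁) = 175×12.3/(8.314×530) = 0.488 mol.
Step 1 — Polytropic n=1.18: T₂ = T₁(V₁/V₂)^(n−1) = 530×(0.173)^0.18 = 387 K; P₂ = P₁(V₁/V₂)^n = 22.1 kPa.
W = (P₁V₁−P₂V₂)/(n−1) = (175×12.3−22.1×71.0)/0.18 = 3240 J.
ΔU = nCvΔT = 0.488×25.2×(387−530) = -1760 J.
Q = ΔU + W = 1470 J.
State after step 1: P = 22.1 kPa, V = 71.0 L, T = 387 K.
Step 2 — Isobaric: P stays 22.1 kPa; V/T = const ⇒ T₂ = 727 K, V₂ = 133 L.
W = PΔV = 22.1×(133−71.0) kPa·L = 1380 J.
ΔU = nCvΔT = 0.488×25.2×(727−387) = 4190 J.
Q = ΔU + W = nCpΔT = 5570 J.
Net over both steps: W = 4620 J, Q = 7040 J, ΔU = 2420 J.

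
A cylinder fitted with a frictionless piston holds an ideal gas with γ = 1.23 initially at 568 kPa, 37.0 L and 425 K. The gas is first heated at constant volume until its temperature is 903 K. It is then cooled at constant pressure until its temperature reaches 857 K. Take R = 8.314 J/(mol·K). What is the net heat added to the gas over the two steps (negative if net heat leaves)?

n = P₁V₁/(RT₁) = 568×37.0/(8.314×425) = 5.95 mol.
Step 1 — Isochoric: V stays 37.0 L; P/T = const ⇒ T₂ = 903 K, P₂ = 1210 kPa.
W = 0 (no volume change).
ΔU = nCvΔT = 5.95×36.1×(903−425) = 103000 J.
Q = ΔU = 103000 J.
State after step 1: P = 1210 kPa, V = 37.0 L, T = 903 K.
Step 2 — Isobaric: P stays 1210 kPa; V/T = const ⇒ T₂ = 857 K, V₂ = 35.1 L.
W = PΔV = 1210×(35.1−37.0) kPa·L = -2270 J.
ΔU = nCvΔT = 5.95×36.1×(857−903) = -9890 J.
Q = ΔU + W = nCpΔT = -12200 J.
Net over both steps: W = -2270 J, Q = 90600 J, ΔU = 92900 J.

90600 J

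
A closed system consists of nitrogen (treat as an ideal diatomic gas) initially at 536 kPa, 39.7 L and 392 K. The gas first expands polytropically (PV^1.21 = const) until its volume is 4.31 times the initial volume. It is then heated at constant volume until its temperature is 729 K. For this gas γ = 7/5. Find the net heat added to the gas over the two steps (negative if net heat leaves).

72500 J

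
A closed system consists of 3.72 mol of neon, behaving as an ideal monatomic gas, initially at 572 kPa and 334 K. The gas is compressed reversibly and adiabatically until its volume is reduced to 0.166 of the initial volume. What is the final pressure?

11400 kPa

V₁ = nRT₁/P₁ = 3.72×8.314×334/572 = 18.1 L.
Adiabatic: TV^(γ−1) = const ⇒ T₂ = 334×(6.02)^0.667 = 1110 K; PV^γ = const ⇒ P₂ = 11400 kPa.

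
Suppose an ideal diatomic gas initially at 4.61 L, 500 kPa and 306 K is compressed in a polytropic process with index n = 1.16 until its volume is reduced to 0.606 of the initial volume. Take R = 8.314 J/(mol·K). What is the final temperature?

332 K

Polytropic n=1.16: T₂ = T₁(V₁/V₂)^(n−1) = 306×(1.65)^0.16 = 332 K; P₂ = P₁(V₁/V₂)^n = 894 kPa.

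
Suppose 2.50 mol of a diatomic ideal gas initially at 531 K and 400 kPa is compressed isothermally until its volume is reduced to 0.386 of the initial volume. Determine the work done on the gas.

10500 J

V₁ = nRT₁/P₁ = 2.50×8.314×531/400 = 27.6 L.
Isothermal: T stays 531 K; PV = const ⇒ V₂ = 10.7 L, P₂ = 1040 kPa.
W = nRT ln(V₂/V₁) = 2.50×8.314×531×ln(0.386) = -10500 J.
Work done on the gas = −W_by = 10500 J.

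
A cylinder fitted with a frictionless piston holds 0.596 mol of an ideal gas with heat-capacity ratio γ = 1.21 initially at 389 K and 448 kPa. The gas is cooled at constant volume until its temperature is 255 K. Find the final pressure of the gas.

294 kPa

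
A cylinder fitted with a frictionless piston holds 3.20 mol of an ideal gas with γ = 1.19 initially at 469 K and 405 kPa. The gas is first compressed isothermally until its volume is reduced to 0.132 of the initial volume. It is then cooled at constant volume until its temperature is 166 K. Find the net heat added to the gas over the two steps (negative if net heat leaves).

V₁ = nRT₁/P₁ = 3.20×8.314×469/405 = 30.8 L.
Step 1 — Isothermal: T stays 469 K; PV = const ⇒ V₂ = 4.07 L, P₂ = 3070 kPa.
ΔU = 0 (ideal gas, T constant).
W = nRT ln(V₂/V₁) = 3.20×8.314×469×ln(0.132) = -25300 J.
Q = ΔU + W = -25300 J.
State after step 1: P = 3070 kPa, V = 4.07 L, T = 469 K.
Step 2 — Isochoric: V stays 4.07 L; P/T = const ⇒ T₂ = 166 K, P₂ = 1090 kPa.
W = 0 (no volume change).
ΔU = nCvΔT = 3.20×43.8×(166−469) = -42400 J.
Q = ΔU = -42400 J.
Net over both steps: W = -25300 J, Q = -67700 J, ΔU = -42400 J.

-67700 J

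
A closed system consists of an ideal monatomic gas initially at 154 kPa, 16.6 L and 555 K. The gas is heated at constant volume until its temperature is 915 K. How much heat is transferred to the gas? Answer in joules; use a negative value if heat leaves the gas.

n = P₁V₁/(RT₁) = 154×16.6/(8.314×555) = 0.554 mol.
Isochoric: V stays 16.6 L; P/T = const ⇒ T₂ = 915 K, P₂ = 254 kPa.
W = 0 (no volume change).
ΔU = nCvΔT = 0.554×12.5×(915−555) = 2490 J.
Q = ΔU = 2490 J.

2490 J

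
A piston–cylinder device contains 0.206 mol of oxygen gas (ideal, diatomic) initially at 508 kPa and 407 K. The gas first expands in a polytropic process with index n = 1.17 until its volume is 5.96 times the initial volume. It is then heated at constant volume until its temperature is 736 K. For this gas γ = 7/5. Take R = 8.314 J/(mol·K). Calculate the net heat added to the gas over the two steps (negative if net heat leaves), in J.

2480 J

V₁ = nRT₁/P₁ = 0.206×8.314×407/508 = 1.37 L.
Step 1 — Polytropic n=1.17: T₂ = T₁(V₁/V₂)^(n−1) = 407×(0.168)^0.17 = 300 K; P₂ = P₁(V₁/V₂)^n = 62.9 kPa.
W = (P₁V₁−P₂V₂)/(n−1) = (508×1.37−62.9×8.18)/0.17 = 1070 J.
ΔU = nCvΔT = 0.206×20.8×(300−407) = -456 J.
Q = ΔU + W = 617 J.
State after step 1: P = 62.9 kPa, V = 8.18 L, T = 300 K.
Step 2 — Isochoric: V stays 8.18 L; P/T = const ⇒ T₂ = 736 K, P₂ = 154 kPa.
W = 0 (no volume change).
ΔU = nCvΔT = 0.206×20.8×(736−300) = 1860 J.
Q = ΔU = 1860 J.
Net over both steps: W = 1070 J, Q = 2480 J, ΔU = 1410 J.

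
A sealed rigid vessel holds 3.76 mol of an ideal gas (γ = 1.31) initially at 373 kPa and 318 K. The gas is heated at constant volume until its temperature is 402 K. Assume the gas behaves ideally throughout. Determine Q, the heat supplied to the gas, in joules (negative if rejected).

8470 J

V₁ = nRT₁/P₁ = 3.76×8.314×318/373 = 26.7 L.
Isochoric: V stays 26.7 L; P/T = const ⇒ T₂ = 402 K, P₂ = 472 kPa.
W = 0 (no volume change).
ΔU = nCvΔT = 3.76×26.8×(402−318) = 8470 J.
Q = ΔU = 8470 J.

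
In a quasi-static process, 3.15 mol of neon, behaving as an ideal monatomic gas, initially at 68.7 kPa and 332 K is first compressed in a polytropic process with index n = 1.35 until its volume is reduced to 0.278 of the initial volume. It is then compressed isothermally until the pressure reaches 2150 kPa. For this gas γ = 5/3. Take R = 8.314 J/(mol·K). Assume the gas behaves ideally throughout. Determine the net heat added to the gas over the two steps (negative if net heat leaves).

V₁ = nRT₁/P₁ = 3.15×8.314×332/68.7 = 127 L.
Step 1 — Polytropic n=1.35: T₂ = T₁(V₁/V₂)^(n−1) = 332×(3.60)^0.35 = 520 K; P₂ = P₁(V₁/V₂)^n = 387 kPa.
W = (P₁V₁−P₂V₂)/(n−1) = (68.7×127−387×35.2)/0.35 = -14000 J.
ΔU = nCvΔT = 3.15×12.5×(520−332) = 7370 J.
Q = ΔU + W = -6670 J.
State after step 1: P = 387 kPa, V = 35.2 L, T = 520 K.
Step 2 — Isothermal: T stays 520 K; PV = const ⇒ V₂ = 6.33 L, P₂ = 2150 kPa.
ΔU = 0 (ideal gas, T constant).
W = nRT ln(V₂/V₁) = 3.15×8.314×520×ln(0.180) = -23300 J.
Q = ΔU + W = -23300 J.
Net over both steps: W = -37400 J, Q = -30000 J, ΔU = 7370 J.

-30000 J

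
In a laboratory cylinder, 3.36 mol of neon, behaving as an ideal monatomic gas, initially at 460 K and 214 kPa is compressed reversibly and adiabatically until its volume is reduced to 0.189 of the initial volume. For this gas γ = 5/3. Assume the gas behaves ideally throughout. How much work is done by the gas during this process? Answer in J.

V₁ = nRT₁/P₁ = 3.36×8.314×460/214 = 60.0 L.
Adiabatic: TV^(γ−1) = const ⇒ T₂ = 460×(5.29)^0.667 = 1400 K; PV^γ = const ⇒ P₂ = 3440 kPa.
ΔU = nCvΔT = 3.36×12.5×(1400−460) = 39300 J.
Q = 0 for an adiabatic process, so W = −ΔU = -39300 J.

-39300 J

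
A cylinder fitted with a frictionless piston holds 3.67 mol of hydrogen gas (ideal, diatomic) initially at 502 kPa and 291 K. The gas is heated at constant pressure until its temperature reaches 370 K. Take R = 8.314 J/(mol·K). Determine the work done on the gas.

V₁ = nRT₁/P₁ = 3.67×8.314×291/502 = 17.7 L.
Isobaric: P stays 502 kPa; V/T = const ⇒ T₂ = 370 K, V₂ = 22.5 L.
W = PΔV = 502×(22.5−17.7) kPa·L = 2410 J.
Work done on the gas = −W_by = -2410 J.

-2410 J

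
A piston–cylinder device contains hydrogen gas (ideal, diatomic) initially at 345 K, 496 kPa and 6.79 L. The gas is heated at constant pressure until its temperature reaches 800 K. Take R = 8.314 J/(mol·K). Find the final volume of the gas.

15.7 L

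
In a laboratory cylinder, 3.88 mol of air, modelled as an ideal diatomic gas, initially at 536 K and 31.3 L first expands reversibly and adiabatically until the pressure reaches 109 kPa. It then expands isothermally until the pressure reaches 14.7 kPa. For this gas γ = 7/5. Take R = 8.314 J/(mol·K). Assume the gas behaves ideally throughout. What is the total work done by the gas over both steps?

37800 J

P₁ = nRT₁/V₁ = 3.88×8.314×536/31.3 = 552 kPa.
Step 1 — Adiabatic: T₂/T₁ = (P₂/P₁)^((γ−1)/γ) ⇒ T₂ = 536×(0.197)^0.286 = 337 K; V₂ = 99.8 L.
ΔU = nCvΔT = 3.88×20.8×(337−536) = -16000 J.
Q = 0 for an adiabatic process, so W = −ΔU = 16000 J.
State after step 1: P = 109 kPa, V = 99.8 L, T = 337 K.
Step 2 — Isothermal: T stays 337 K; PV = const ⇒ V₂ = 740 L, P₂ = 14.7 kPa.
ΔU = 0 (ideal gas, T constant).
W = nRT ln(V₂/V₁) = 3.88×8.314×337×ln(7.41) = 21800 J.
Q = ΔU + W = 21800 J.
Net over both steps: W = 37800 J, Q = 21800 J, ΔU = -16000 J.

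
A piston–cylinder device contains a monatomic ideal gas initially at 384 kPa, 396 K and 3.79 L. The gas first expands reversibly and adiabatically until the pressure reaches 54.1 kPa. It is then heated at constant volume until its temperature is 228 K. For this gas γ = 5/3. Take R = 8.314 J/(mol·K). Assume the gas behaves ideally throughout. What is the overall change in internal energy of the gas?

n = P₁V₁/(RT₁) = 384×3.79/(8.314×396) = 0.442 mol.
Step 1 — Adiabatic: T₂/T₁ = (P₂/P₁)^((γ−1)/γ) ⇒ T₂ = 396×(0.141)^0.400 = 181 K; V₂ = 12.3 L.
ΔU = nCvΔT = 0.442×12.5×(181−396) = -1190 J.
Q = 0 for an adiabatic process, so W = −ΔU = 1190 J.
State after step 1: P = 54.1 kPa, V = 12.3 L, T = 181 K.
Step 2 — Isochoric: V stays 12.3 L; P/T = const ⇒ T₂ = 228 K, P₂ = 68.2 kPa.
W = 0 (no volume change).
ΔU = nCvΔT = 0.442×12.5×(228−181) = 260 J.
Q = ΔU = 260 J.
Net over both steps: W = 1190 J, Q = 260 J, ΔU = -926 J.

-926 J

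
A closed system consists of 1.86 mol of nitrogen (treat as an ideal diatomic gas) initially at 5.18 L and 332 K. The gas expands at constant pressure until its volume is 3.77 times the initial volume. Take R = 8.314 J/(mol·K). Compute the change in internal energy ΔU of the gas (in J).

35600 J

P₁ = nRT₁/V₁ = 1.86×8.314×332/5.18 = 991 kPa.
Isobaric: P stays 991 kPa; V/T = const ⇒ T₂ = 1250 K, V₂ = 19.5 L.
For an ideal gas ΔU = nCvΔT with Cv = (5/2)R = 20.8 J/(mol·K).
ΔU = 1.86×20.8×(1250−332) = 35600 J.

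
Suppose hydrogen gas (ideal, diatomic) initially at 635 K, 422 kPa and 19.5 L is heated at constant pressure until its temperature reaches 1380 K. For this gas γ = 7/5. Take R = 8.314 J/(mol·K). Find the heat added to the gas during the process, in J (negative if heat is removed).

33800 J

n = P₁V₁/(RT₁) = 422×19.5/(8.314×635) = 1.56 mol.
Isobaric: P stays 422 kPa; V/T = const ⇒ T₂ = 1380 K, V₂ = 42.4 L.
W = PΔV = 422×(42.4−19.5) kPa·L = 9650 J.
ΔU = nCvΔT = 1.56×20.8×(1380−635) = 24100 J.
Q = ΔU + W = nCpΔT = 33800 J.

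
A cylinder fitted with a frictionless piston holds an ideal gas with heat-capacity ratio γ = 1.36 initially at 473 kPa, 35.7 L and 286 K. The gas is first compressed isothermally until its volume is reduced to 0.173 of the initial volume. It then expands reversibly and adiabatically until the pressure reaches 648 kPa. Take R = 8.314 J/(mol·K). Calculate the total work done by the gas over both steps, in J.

-14800 J

n = P₁V₁/(RT₁) = 473×35.7/(8.314×286) = 7.10 mol.
Step 1 — Isothermal: T stays 286 K; PV = const ⇒ V₂ = 6.18 L, P₂ = 2730 kPa.
ΔU = 0 (ideal gas, T constant).
W = nRT ln(V₂/V₁) = 7.10×8.314×286×ln(0.173) = -29600 J.
Q = ΔU + W = -29600 J.
State after step 1: P = 2730 kPa, V = 6.18 L, T = 286 K.
Step 2 — Adiabatic: T₂/T₁ = (P₂/P₁)^((γ−1)/γ) ⇒ T₂ = 286×(0.237)^0.265 = 195 K; V₂ = 17.8 L.
ΔU = nCvΔT = 7.10×23.1×(195−286) = -14900 J.
Q = 0 for an adiabatic process, so W = −ΔU = 14900 J.
Net over both steps: W = -14800 J, Q = -29600 J, ΔU = -14900 J.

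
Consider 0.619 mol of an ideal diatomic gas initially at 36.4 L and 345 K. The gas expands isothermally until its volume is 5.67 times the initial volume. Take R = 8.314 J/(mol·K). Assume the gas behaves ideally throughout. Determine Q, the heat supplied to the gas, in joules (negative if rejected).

P₁ = nRT₁/V₁ = 0.619×8.314×345/36.4 = 48.8 kPa.
Isothermal: T stays 345 K; PV = const ⇒ V₂ = 206 L, P₂ = 8.60 kPa.
ΔU = 0 (ideal gas, T constant).
W = nRT ln(V₂/V₁) = 0.619×8.314×345×ln(5.67) = 3080 J.
Q = ΔU + W = 3080 J.

3080 J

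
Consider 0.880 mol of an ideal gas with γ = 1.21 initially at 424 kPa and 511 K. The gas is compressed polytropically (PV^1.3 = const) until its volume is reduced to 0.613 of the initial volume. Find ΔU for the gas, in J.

2820 J

V₁ = nRT₁/P₁ = 0.880×8.314×511/424 = 8.82 L.
Polytropic n=1.3: T₂ = T₁(V₁/V₂)^(n−1) = 511×(1.63)^0.30 = 592 K; P₂ = P₁(V₁/V₂)^n = 801 kPa.
For an ideal gas ΔU = nCvΔT with Cv = R/(γ−1) = 39.6 J/(mol·K).
ΔU = 0.880×39.6×(592−511) = 2820 J.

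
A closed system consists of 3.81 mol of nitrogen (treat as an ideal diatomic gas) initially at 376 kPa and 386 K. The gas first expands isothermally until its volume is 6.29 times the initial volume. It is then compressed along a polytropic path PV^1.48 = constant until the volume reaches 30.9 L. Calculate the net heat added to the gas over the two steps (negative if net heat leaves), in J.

V₁ = nRT₁/P₁ = 3.81×8.314×386/376 = 32.5 L.
Step 1 — Isothermal: T stays 386 K; PV = const ⇒ V₂ = 205 L, P₂ = 59.8 kPa.
ΔU = 0 (ideal gas, T constant).
W = nRT ln(V₂/V₁) = 3.81×8.314×386×ln(6.29) = 22500 J.
Q = ΔU + W = 22500 J.
State after step 1: P = 59.8 kPa, V = 205 L, T = 386 K.
Step 2 — Polytropic n=1.48: T₂ = T₁(V₁/V₂)^(n−1) = 386×(6.62)^0.48 = 956 K; P₂ = P₁(V₁/V₂)^n = 980 kPa.
W = (P₁V₁−P₂V₂)/(n−1) = (59.8×205−980×30.9)/0.48 = -37600 J.
ΔU = nCvΔT = 3.81×20.8×(956−386) = 45200 J.
Q = ΔU + W = 7530 J.
Net over both steps: W = -15100 J, Q = 30000 J, ΔU = 45200 J.

30000 J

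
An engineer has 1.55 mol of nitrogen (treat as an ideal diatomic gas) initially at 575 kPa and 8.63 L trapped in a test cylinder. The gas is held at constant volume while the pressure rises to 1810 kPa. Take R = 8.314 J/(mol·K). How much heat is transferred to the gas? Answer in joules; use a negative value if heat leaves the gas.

26600 J

T₁ = P₁V₁/(nR) = 575×8.63/(1.55×8.314) = 385 K.
Isochoric: V stays 8.63 L; P/T = const ⇒ T₂ = 1210 K, P₂ = 1810 kPa.
W = 0 (no volume change).
ΔU = nCvΔT = 1.55×20.8×(1210−385) = 26600 J.
Q = ΔU = 26600 J.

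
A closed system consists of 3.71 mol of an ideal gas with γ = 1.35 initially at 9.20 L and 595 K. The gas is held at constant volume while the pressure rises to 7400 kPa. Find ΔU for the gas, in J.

P₁ = nRT₁/V₁ = 3.71×8.314×595/9.20 = 1990 kPa.
Isochoric: V stays 9.20 L; P/T = const ⇒ T₂ = 2210 K, P₂ = 7400 kPa.
For an ideal gas ΔU = nCvΔT with Cv = R/(γ−1) = 23.8 J/(mol·K).
ΔU = 3.71×23.8×(2210−595) = 142000 J.

142000 J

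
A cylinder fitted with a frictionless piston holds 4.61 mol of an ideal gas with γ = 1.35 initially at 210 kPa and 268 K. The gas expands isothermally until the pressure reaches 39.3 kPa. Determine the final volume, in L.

261 L

V₁ = nRT₁/P₁ = 4.61×8.314×268/210 = 48.9 L.
Isothermal: T stays 268 K; PV = const ⇒ V₂ = 261 L, P₂ = 39.3 kPa.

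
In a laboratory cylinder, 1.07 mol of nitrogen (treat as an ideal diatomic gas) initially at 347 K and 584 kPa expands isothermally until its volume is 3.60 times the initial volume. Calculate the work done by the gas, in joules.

V₁ = nRT₁/P₁ = 1.07×8.314×347/584 = 5.29 L.
Isothermal: T stays 347 K; PV = const ⇒ V₂ = 19.0 L, P₂ = 162 kPa.
W = nRT ln(V₂/V₁) = 1.07×8.314×347×ln(3.60) = 3950 J.

3950 J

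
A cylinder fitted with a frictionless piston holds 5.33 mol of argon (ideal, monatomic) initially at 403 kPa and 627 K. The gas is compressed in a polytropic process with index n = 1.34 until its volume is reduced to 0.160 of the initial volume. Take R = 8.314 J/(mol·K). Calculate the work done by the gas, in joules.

V₁ = nRT₁/P₁ = 5.33×8.314×627/403 = 68.9 L.
Polytropic n=1.34: T₂ = T₁(V₁/V₂)^(n−1) = 627×(6.25)^0.34 = 1170 K; P₂ = P₁(V₁/V₂)^n = 4700 kPa.
W = (P₁V₁−P₂V₂)/(n−1) = (403×68.9−4700×11.0)/0.34 = -70700 J.

-70700 J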